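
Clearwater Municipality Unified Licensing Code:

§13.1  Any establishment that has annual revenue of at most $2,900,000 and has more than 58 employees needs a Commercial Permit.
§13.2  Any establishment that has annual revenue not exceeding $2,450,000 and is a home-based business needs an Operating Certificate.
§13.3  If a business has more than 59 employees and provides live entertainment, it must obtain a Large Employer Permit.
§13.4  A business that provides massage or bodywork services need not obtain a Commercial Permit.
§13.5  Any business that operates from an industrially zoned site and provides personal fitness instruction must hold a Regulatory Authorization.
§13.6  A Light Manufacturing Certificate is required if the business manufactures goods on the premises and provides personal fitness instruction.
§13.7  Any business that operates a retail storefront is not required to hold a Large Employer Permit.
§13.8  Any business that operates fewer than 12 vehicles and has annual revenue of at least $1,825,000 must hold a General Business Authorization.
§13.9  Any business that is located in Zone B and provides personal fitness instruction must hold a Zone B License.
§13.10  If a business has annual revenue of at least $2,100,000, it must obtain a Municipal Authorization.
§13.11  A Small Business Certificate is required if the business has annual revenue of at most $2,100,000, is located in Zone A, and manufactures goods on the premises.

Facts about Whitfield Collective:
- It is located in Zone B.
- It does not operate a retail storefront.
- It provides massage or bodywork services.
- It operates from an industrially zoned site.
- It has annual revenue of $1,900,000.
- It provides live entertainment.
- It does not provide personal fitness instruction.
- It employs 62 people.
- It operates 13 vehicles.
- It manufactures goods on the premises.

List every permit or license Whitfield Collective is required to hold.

§13.1 revenue $1,900,000 ≤ $2,900,000; employees 62 > 58 → Commercial Permit required.
§13.2 revenue $1,900,000 ≤ $2,450,000; operates from an industrially zoned site (not: is a home-based business) → Operating Certificate not required.
§13.3 employees 62 > 59; provides live entertainment → Large Employer Permit required.
§13.4 provides massage or bodywork services → exempt from Commercial Permit.
§13.5 operates from an industrially zoned site; does not provide personal fitness instruction → Regulatory Authorization not required.
§13.6 manufactures goods on the premises; does not provide personal fitness instruction → Light Manufacturing Certificate not required.
§13.7 does not operate a retail storefront → Large Employer Permit exemption does not apply.
§13.8 vehicles 13 ≥ 12; revenue $1,900,000 ≥ $1,825,000 → General Business Authorization not required.
§13.9 is located in Zone B; does not provide personal fitness instruction → Zone B License not required.
§13.10 revenue $1,900,000 < $2,100,000 → Municipal Authorization not required.
§13.11 revenue $1,900,000 ≤ $2,100,000; is located in Zone B (not: is located in Zone A); manufactures goods on the premises → Small Business Certificate not required.

Large Employer Permit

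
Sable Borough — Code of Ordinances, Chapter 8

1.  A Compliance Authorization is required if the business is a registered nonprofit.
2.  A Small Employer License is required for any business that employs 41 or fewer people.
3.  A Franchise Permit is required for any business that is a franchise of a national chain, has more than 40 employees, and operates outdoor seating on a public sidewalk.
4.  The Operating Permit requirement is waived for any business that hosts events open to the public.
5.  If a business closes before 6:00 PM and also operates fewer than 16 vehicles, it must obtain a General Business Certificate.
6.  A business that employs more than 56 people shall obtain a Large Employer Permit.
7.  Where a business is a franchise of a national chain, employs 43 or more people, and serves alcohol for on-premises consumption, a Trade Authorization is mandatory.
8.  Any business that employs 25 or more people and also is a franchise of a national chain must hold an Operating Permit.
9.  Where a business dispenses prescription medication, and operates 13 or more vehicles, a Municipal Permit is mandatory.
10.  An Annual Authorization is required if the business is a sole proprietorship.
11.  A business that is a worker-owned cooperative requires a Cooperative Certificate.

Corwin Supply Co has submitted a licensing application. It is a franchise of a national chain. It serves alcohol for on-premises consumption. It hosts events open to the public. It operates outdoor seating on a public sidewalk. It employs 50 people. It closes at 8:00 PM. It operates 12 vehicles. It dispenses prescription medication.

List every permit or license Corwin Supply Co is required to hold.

1. is a franchise of a national chain (not: is a registered nonprofit) → Compliance Authorization not required.
2. employees 50 > 41 → Small Employer License not required.
3. is a franchise of a national chain; employees 50 > 40; operates outdoor seating on a public sidewalk → Franchise Permit required.
4. hosts events open to the public → exempt from Operating Permit.
5. closes 8:00 PM, after 6:00 PM; vehicles 12 < 16 → General Business Certificate not required.
6. employees 50 ≤ 56 → Large Employer Permit not required.
7. is a franchise of a national chain; employees 50 ≥ 43; serves alcohol for on-premises consumption → Trade Authorization required.
8. employees 50 ≥ 25; is a franchise of a national chain → Operating Permit required.
9. dispenses prescription medication; vehicles 12 < 13 → Municipal Permit not required.
10. is a franchise of a national chain (not: is a sole proprietorship) → Annual Authorization not required.
11. is a franchise of a national chain (not: is a worker-owned cooperative) → Cooperative Certificate not required.

Franchise Permit, Trade Authorization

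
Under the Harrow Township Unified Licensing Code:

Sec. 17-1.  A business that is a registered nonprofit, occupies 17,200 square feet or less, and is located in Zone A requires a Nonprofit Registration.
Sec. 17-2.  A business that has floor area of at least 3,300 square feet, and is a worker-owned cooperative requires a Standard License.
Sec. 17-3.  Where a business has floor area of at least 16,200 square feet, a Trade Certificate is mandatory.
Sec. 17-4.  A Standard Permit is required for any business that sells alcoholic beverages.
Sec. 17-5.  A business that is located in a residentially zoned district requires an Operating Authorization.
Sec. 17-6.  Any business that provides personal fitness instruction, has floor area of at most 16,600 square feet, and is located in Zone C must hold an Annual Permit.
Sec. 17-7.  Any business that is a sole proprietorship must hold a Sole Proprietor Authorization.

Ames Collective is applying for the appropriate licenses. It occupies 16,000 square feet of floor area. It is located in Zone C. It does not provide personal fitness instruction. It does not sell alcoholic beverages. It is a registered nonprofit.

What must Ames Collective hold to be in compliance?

Sec. 17-1. is a registered nonprofit; floor area 16,000 square feet ≤ 17,200 square feet; is located in Zone C (not: is located in Zone A) → Nonprofit Registration not required.
Sec. 17-2. floor area 16,000 square feet ≥ 3,300 square feet; is a registered nonprofit (not: is a worker-owned cooperative) → Standard License not required.
Sec. 17-3. floor area 16,000 square feet < 16,200 square feet → Trade Certificate not required.
Sec. 17-4. does not sell alcoholic beverages → Standard Permit not required.
Sec. 17-5. is located in Zone C (not: is located in a residentially zoned district) → Operating Authorization not required.
Sec. 17-6. does not provide personal fitness instruction; floor area 16,000 square feet ≤ 16,600 square feet; is located in Zone C → Annual Permit not required.
Sec. 17-7. is a registered nonprofit (not: is a sole proprietorship) → Sole Proprietor Authorization not required.

None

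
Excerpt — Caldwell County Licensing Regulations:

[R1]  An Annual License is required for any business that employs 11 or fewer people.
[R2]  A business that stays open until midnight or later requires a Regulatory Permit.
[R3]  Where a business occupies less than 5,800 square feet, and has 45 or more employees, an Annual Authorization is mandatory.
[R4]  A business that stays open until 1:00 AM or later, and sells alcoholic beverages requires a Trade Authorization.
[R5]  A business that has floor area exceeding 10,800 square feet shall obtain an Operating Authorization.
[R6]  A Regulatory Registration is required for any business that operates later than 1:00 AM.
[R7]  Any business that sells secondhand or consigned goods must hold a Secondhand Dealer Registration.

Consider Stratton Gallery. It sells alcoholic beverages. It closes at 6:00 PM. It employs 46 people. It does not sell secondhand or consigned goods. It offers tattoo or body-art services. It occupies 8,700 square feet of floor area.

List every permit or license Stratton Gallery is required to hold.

None

[R1] employees 46 > 11 → Annual License not required.
[R2] closes 6:00 PM, at/before midnight → Regulatory Permit not required.
[R3] floor area 8,700 square feet ≥ 5,800 square feet; employees 46 ≥ 45 → Annual Authorization not required.
[R4] closes 6:00 PM, at/before 1:00 AM; sells alcoholic beverages → Trade Authorization not required.
[R5] floor area 8,700 square feet ≤ 10,800 square feet → Operating Authorization not required.
[R6] closes 6:00 PM, at/before 1:00 AM → Regulatory Registration not required.
[R7] does not sell secondhand or consigned goods → Secondhand Dealer Registration not required.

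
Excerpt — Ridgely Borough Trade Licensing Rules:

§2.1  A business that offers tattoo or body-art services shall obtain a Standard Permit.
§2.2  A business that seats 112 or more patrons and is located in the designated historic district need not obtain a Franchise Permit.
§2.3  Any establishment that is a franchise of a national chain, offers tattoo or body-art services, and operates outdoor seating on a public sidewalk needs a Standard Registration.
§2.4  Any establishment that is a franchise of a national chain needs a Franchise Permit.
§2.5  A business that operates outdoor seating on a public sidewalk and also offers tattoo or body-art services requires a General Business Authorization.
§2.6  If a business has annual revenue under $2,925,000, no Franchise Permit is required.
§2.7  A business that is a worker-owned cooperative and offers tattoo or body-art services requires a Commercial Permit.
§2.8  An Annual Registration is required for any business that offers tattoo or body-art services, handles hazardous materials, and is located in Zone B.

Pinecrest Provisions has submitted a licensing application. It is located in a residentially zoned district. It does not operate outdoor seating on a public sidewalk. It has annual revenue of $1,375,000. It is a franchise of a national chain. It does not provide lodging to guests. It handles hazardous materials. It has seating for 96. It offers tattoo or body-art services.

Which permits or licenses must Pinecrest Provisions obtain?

§2.1 offers tattoo or body-art services → Standard Permit required.
§2.2 seating 96 < 112; is located in a residentially zoned district (not: is located in the designated historic district) → Franchise Permit exemption does not apply.
§2.3 is a franchise of a national chain; offers tattoo or body-art services; does not operate outdoor seating on a public sidewalk → Standard Registration not required.
§2.4 is a franchise of a national chain → Franchise Permit required.
§2.5 does not operate outdoor seating on a public sidewalk; offers tattoo or body-art services → General Business Authorization not required.
§2.6 revenue $1,375,000 < $2,925,000 → exempt from Franchise Permit.
§2.7 is a franchise of a national chain (not: is a worker-owned cooperative); offers tattoo or body-art services → Commercial Permit not required.
§2.8 offers tattoo or body-art services; handles hazardous materials; is located in a residentially zoned district (not: is located in Zone B) → Annual Registration not required.

Standard Permit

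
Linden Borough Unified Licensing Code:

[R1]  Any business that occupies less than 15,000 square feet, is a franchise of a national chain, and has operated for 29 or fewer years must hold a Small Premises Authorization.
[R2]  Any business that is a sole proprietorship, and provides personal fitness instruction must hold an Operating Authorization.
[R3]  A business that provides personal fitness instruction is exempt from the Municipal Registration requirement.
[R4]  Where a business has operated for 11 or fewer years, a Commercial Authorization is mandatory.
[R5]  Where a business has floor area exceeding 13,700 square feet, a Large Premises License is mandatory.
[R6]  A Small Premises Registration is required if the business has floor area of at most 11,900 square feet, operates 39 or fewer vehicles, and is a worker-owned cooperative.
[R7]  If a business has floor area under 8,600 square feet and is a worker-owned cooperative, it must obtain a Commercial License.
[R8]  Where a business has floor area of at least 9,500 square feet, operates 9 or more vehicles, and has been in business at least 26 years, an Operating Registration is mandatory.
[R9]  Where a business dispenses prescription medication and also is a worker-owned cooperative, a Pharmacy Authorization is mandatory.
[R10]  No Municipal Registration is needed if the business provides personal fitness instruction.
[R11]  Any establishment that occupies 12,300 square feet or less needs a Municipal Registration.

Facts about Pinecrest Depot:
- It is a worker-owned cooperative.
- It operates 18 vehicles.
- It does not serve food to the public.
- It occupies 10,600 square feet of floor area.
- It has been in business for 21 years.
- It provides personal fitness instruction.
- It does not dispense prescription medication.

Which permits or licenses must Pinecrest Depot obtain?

Small Premises Registration

[R1] floor area 10,600 square feet < 15,000 square feet; is a worker-owned cooperative (not: is a franchise of a national chain); years in business 21 ≤ 29 → Small Premises Authorization not required.
[R2] is a worker-owned cooperative (not: is a sole proprietorship); provides personal fitness instruction → Operating Authorization not required.
[R3] provides personal fitness instruction → exempt from Municipal Registration.
[R4] years in business 21 > 11 → Commercial Authorization not required.
[R5] floor area 10,600 square feet ≤ 13,700 square feet → Large Premises License not required.
[R6] floor area 10,600 square feet ≤ 11,900 square feet; vehicles 18 ≤ 39; is a worker-owned cooperative → Small Premises Registration required.
[R7] floor area 10,600 square feet ≥ 8,600 square feet; is a worker-owned cooperative → Commercial License not required.
[R8] floor area 10,600 square feet ≥ 9,500 square feet; vehicles 18 ≥ 9; years in business 21 < 26 → Operating Registration not required.
[R9] does not dispense prescription medication; is a worker-owned cooperative → Pharmacy Authorization not required.
[R10] provides personal fitness instruction → exempt from Municipal Registration.
[R11] floor area 10,600 square feet ≤ 12,300 square feet → Municipal Registration required.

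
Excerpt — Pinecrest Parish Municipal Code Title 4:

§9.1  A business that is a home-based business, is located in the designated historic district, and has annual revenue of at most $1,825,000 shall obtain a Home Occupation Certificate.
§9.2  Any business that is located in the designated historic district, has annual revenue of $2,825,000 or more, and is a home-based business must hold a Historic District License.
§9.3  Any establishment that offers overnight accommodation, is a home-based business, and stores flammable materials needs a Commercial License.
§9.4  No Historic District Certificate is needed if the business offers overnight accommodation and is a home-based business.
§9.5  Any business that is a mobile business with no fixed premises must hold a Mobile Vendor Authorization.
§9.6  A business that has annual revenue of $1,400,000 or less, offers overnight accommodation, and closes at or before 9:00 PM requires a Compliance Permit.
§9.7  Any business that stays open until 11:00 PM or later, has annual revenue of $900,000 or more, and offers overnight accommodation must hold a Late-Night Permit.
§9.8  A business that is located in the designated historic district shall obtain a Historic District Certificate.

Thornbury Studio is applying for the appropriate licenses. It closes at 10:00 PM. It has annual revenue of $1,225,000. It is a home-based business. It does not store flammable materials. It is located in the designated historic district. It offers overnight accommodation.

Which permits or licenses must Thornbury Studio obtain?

Home Occupation Certificate

§9.1 is a home-based business; is located in the designated historic district; revenue $1,225,000 ≤ $1,825,000 → Home Occupation Certificate required.
§9.2 is located in the designated historic district; revenue $1,225,000 < $2,825,000; is a home-based business → Historic District License not required.
§9.3 offers overnight accommodation; is a home-based business; does not store flammable materials → Commercial License not required.
§9.4 offers overnight accommodation; is a home-based business → exempt from Historic District Certificate.
§9.5 is a home-based business (not: is a mobile business with no fixed premises) → Mobile Vendor Authorization not required.
§9.6 revenue $1,225,000 ≤ $1,400,000; offers overnight accommodation; closes 10:00 PM, after 9:00 PM → Compliance Permit not required.
§9.7 closes 10:00 PM, at/before 11:00 PM; revenue $1,225,000 ≥ $900,000; offers overnight accommodation → Late-Night Permit not required.
§9.8 is located in the designated historic district → Historic District Certificate required.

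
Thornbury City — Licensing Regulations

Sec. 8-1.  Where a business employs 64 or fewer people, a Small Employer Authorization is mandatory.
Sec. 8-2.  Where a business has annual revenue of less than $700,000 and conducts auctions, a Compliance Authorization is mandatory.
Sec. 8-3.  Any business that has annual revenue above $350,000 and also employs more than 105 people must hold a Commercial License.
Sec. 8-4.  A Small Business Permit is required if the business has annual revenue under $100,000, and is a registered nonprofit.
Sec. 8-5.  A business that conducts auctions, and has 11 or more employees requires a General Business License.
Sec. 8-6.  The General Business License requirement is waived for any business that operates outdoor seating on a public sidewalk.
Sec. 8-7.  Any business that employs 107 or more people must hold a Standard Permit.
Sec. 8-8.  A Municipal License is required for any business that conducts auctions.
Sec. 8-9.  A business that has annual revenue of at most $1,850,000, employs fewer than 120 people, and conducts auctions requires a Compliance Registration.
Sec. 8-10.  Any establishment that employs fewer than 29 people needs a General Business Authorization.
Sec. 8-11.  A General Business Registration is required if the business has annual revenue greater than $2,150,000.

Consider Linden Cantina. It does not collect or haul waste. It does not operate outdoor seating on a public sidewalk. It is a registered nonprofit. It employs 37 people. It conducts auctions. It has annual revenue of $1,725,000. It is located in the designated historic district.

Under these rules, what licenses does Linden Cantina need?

Compliance Registration, General Business License, Municipal License, Small Employer Authorization

Sec. 8-1. employees 37 ≤ 64 → Small Employer Authorization required.
Sec. 8-2. revenue $1,725,000 ≥ $700,000; conducts auctions → Compliance Authorization not required.
Sec. 8-3. revenue $1,725,000 > $350,000; employees 37 ≤ 105 → Commercial License not required.
Sec. 8-4. revenue $1,725,000 ≥ $100,000; is a registered nonprofit → Small Business Permit not required.
Sec. 8-5. conducts auctions; employees 37 ≥ 11 → General Business License required.
Sec. 8-6. does not operate outdoor seating on a public sidewalk → General Business License exemption does not apply.
Sec. 8-7. employees 37 < 107 → Standard Permit not required.
Sec. 8-8. conducts auctions → Municipal License required.
Sec. 8-9. revenue $1,725,000 ≤ $1,850,000; employees 37 < 120; conducts auctions → Compliance Registration required.
Sec. 8-10. employees 37 ≥ 29 → General Business Authorization not required.
Sec. 8-11. revenue $1,725,000 ≤ $2,150,000 → General Business Registration not required.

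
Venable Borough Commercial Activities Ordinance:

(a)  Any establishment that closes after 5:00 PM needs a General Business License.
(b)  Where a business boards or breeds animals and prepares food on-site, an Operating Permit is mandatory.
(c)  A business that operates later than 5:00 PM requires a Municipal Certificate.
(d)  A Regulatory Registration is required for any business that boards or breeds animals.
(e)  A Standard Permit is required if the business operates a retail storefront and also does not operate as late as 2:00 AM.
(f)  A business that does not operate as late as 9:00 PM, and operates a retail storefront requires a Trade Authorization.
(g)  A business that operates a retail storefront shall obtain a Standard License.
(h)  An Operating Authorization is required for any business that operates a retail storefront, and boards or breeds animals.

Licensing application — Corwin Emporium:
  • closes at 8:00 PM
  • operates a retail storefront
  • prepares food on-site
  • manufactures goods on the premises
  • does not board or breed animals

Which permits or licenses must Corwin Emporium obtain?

(a) closes 8:00 PM, after 5:00 PM → General Business License required.
(b) does not board or breed animals; prepares food on-site → Operating Permit not required.
(c) closes 8:00 PM, after 5:00 PM → Municipal Certificate required.
(d) does not board or breed animals → Regulatory Registration not required.
(e) operates a retail storefront; closes 8:00 PM, at/before 2:00 AM → Standard Permit required.
(f) closes 8:00 PM, at/before 9:00 PM; operates a retail storefront → Trade Authorization required.
(g) operates a retail storefront → Standard License required.
(h) operates a retail storefront; does not board or breed animals → Operating Authorization not required.

General Business License, Municipal Certificate, Standard License, Standard Permit, Trade Authorization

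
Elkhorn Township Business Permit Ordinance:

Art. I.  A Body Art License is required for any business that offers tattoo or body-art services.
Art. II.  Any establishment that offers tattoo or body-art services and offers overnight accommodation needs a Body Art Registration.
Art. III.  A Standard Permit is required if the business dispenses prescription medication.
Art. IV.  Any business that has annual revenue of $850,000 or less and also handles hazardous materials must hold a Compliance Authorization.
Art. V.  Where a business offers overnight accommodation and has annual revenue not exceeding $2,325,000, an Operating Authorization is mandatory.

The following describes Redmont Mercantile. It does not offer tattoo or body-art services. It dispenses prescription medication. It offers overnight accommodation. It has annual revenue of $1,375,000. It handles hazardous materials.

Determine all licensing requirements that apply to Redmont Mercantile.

Operating Authorization, Standard Permit

Art. I. does not offer tattoo or body-art services → Body Art License not required.
Art. II. does not offer tattoo or body-art services; offers overnight accommodation → Body Art Registration not required.
Art. III. dispenses prescription medication → Standard Permit required.
Art. IV. revenue $1,375,000 > $850,000; handles hazardous materials → Compliance Authorization not required.
Art. V. offers overnight accommodation; revenue $1,375,000 ≤ $2,325,000 → Operating Authorization required.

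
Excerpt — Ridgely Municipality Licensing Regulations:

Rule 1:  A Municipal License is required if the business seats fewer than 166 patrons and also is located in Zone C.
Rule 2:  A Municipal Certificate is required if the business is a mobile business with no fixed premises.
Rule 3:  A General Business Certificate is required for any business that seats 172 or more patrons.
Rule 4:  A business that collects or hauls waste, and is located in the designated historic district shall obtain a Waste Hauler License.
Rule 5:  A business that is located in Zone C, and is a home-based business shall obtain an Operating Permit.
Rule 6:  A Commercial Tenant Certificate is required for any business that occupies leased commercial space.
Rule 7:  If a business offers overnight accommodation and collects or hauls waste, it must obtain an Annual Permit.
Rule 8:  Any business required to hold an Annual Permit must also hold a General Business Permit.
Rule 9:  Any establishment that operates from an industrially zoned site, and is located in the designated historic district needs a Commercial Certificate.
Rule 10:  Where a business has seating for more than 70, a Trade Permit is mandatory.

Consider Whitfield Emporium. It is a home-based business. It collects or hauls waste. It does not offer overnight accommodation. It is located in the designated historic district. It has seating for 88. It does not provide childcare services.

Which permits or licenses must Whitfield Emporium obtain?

Rule 1: seating 88 < 166; is located in the designated historic district (not: is located in Zone C) → Municipal License not required.
Rule 2: is a home-based business (not: is a mobile business with no fixed premises) → Municipal Certificate not required.
Rule 3: seating 88 < 172 → General Business Certificate not required.
Rule 4: collects or hauls waste; is located in the designated historic district → Waste Hauler License required.
Rule 5: is located in the designated historic district (not: is located in Zone C); is a home-based business → Operating Permit not required.
Rule 6: is a home-based business (not: occupies leased commercial space) → Commercial Tenant Certificate not required.
Rule 7: does not offer overnight accommodation; collects or hauls waste → Annual Permit not required.
Rule 8: Annual Permit is not required → no effect.
Rule 9: is a home-based business (not: operates from an industrially zoned site); is located in the designated historic district → Commercial Certificate not required.
Rule 10: seating 88 > 70 → Trade Permit required.

Trade Permit, Waste Hauler License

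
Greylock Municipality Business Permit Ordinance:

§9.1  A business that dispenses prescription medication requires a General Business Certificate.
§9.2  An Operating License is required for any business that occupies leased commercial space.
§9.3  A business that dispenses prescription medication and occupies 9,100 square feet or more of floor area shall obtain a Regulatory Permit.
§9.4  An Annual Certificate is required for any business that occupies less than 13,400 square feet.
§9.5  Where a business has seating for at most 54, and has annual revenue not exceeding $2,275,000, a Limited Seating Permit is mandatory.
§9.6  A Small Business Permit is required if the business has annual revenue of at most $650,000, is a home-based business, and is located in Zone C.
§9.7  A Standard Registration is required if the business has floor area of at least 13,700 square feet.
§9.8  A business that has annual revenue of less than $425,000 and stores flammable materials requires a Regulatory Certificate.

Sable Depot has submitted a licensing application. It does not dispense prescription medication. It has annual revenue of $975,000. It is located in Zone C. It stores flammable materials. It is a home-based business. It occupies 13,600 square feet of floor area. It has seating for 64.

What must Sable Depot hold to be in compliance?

§9.1 does not dispense prescription medication → General Business Certificate not required.
§9.2 is a home-based business (not: occupies leased commercial space) → Operating License not required.
§9.3 does not dispense prescription medication; floor area 13,600 square feet ≥ 9,100 square feet → Regulatory Permit not required.
§9.4 floor area 13,600 square feet ≥ 13,400 square feet → Annual Certificate not required.
§9.5 seating 64 > 54; revenue $975,000 ≤ $2,275,000 → Limited Seating Permit not required.
§9.6 revenue $975,000 > $650,000; is a home-based business; is located in Zone C → Small Business Permit not required.
§9.7 floor area 13,600 square feet < 13,700 square feet → Standard Registration not required.
§9.8 revenue $975,000 ≥ $425,000; stores flammable materials → Regulatory Certificate not required.

None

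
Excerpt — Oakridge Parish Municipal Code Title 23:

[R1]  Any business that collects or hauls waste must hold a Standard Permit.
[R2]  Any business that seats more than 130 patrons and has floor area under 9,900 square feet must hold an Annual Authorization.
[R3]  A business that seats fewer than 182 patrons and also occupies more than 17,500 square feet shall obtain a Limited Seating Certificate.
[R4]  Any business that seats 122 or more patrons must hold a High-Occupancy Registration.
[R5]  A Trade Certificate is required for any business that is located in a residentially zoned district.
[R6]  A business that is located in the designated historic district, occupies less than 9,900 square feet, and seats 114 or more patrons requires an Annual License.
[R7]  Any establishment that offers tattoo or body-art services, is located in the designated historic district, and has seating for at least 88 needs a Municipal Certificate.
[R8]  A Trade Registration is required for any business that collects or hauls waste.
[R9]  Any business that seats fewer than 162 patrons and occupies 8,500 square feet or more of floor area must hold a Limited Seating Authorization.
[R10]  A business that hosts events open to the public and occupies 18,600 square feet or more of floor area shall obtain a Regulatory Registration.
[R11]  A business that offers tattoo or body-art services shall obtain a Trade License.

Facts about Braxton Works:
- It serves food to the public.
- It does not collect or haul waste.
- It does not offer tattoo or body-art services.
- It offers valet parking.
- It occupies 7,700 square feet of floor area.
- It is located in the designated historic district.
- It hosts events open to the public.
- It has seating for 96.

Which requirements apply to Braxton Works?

[R1] does not collect or haul waste → Standard Permit not required.
[R2] seating 96 ≤ 130; floor area 7,700 square feet < 9,900 square feet → Annual Authorization not required.
[R3] seating 96 < 182; floor area 7,700 square feet ≤ 17,500 square feet → Limited Seating Certificate not required.
[R4] seating 96 < 122 → High-Occupancy Registration not required.
[R5] is located in the designated historic district (not: is located in a residentially zoned district) → Trade Certificate not required.
[R6] is located in the designated historic district; floor area 7,700 square feet < 9,900 square feet; seating 96 < 114 → Annual License not required.
[R7] does not offer tattoo or body-art services; is located in the designated historic district; seating 96 ≥ 88 → Municipal Certificate not required.
[R8] does not collect or haul waste → Trade Registration not required.
[R9] seating 96 < 162; floor area 7,700 square feet < 8,500 square feet → Limited Seating Authorization not required.
[R10] hosts events open to the public; floor area 7,700 square feet < 18,600 square feet → Regulatory Registration not required.
[R11] does not offer tattoo or body-art services → Trade License not required.

None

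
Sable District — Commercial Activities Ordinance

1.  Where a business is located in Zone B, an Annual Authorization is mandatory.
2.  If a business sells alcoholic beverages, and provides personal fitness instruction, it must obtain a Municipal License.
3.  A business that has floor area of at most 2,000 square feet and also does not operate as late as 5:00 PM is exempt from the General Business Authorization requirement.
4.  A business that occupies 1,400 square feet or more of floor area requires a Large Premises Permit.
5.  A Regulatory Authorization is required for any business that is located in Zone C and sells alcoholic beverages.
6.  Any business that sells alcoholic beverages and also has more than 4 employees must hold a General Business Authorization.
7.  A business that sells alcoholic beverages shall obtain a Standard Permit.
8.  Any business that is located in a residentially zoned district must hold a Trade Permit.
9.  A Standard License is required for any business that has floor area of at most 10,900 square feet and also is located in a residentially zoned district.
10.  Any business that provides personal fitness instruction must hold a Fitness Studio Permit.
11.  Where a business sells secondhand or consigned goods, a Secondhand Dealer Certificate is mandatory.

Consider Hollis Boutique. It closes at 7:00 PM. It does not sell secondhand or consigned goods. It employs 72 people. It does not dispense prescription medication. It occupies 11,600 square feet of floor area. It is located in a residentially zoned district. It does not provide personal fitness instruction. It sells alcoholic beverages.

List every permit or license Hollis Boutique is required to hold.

1. is located in a residentially zoned district (not: is located in Zone B) → Annual Authorization not required.
2. sells alcoholic beverages; does not provide personal fitness instruction → Municipal License not required.
3. floor area 11,600 square feet > 2,000 square feet; closes 7:00 PM, after 5:00 PM → General Business Authorization exemption does not apply.
4. floor area 11,600 square feet ≥ 1,400 square feet → Large Premises Permit required.
5. is located in a residentially zoned district (not: is located in Zone C); sells alcoholic beverages → Regulatory Authorization not required.
6. sells alcoholic beverages; employees 72 > 4 → General Business Authorization required.
7. sells alcoholic beverages → Standard Permit required.
8. is located in a residentially zoned district → Trade Permit required.
9. floor area 11,600 square feet > 10,900 square feet; is located in a residentially zoned district → Standard License not required.
10. does not provide personal fitness instruction → Fitness Studio Permit not required.
11. does not sell secondhand or consigned goods → Secondhand Dealer Certificate not required.

General Business Authorization, Large Premises Permit, Standard Permit, Trade Permit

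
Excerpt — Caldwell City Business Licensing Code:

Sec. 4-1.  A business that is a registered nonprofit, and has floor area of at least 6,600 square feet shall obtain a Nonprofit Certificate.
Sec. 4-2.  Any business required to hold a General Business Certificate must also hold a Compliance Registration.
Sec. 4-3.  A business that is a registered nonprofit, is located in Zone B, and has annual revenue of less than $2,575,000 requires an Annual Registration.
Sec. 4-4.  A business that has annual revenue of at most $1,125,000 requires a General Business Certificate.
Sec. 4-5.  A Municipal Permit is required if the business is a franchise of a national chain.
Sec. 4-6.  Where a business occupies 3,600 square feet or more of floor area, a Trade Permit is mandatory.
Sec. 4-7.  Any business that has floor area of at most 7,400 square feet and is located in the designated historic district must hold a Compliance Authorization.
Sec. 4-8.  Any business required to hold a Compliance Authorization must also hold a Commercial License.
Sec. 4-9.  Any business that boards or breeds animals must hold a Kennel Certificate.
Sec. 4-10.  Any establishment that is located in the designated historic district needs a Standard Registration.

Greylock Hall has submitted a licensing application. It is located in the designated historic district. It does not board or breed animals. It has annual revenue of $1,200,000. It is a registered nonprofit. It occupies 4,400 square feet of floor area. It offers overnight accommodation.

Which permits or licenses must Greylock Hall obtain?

Sec. 4-1. is a registered nonprofit; floor area 4,400 square feet < 6,600 square feet → Nonprofit Certificate not required.
Sec. 4-2. General Business Certificate is not required → no effect.
Sec. 4-3. is a registered nonprofit; is located in the designated historic district (not: is located in Zone B); revenue $1,200,000 < $2,575,000 → Annual Registration not required.
Sec. 4-4. revenue $1,200,000 > $1,125,000 → General Business Certificate not required.
Sec. 4-5. is a registered nonprofit (not: is a franchise of a national chain) → Municipal Permit not required.
Sec. 4-6. floor area 4,400 square feet ≥ 3,600 square feet → Trade Permit required.
Sec. 4-7. floor area 4,400 square feet ≤ 7,400 square feet; is located in the designated historic district → Compliance Authorization required.
Sec. 4-8. Compliance Authorization is required → Commercial License also required.
Sec. 4-9. does not board or breed animals → Kennel Certificate not required.
Sec. 4-10. is located in the designated historic district → Standard Registration required.

Commercial License, Compliance Authorization, Standard Registration, Trade Permit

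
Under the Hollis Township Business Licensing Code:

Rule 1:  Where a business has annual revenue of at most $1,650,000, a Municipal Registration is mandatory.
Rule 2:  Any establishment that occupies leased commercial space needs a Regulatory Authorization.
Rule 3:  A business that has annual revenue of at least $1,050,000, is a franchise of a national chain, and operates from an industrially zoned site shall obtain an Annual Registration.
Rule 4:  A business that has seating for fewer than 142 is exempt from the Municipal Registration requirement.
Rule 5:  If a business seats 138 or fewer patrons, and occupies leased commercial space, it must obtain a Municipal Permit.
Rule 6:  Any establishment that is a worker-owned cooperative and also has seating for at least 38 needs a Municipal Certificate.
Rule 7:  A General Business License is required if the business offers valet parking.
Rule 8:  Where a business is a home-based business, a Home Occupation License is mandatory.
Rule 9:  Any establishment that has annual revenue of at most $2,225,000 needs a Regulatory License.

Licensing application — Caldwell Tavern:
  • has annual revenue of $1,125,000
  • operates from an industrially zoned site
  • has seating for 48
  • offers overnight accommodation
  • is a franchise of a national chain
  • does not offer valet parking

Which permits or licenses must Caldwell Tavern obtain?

Rule 1: revenue $1,125,000 ≤ $1,650,000 → Municipal Registration required.
Rule 2: operates from an industrially zoned site (not: occupies leased commercial space) → Regulatory Authorization not required.
Rule 3: revenue $1,125,000 ≥ $1,050,000; is a franchise of a national chain; operates from an industrially zoned site → Annual Registration required.
Rule 4: seating 48 < 142 → exempt from Municipal Registration.
Rule 5: seating 48 ≤ 138; operates from an industrially zoned site (not: occupies leased commercial space) → Municipal Permit not required.
Rule 6: is a franchise of a national chain (not: is a worker-owned cooperative); seating 48 ≥ 38 → Municipal Certificate not required.
Rule 7: does not offer valet parking → General Business License not required.
Rule 8: operates from an industrially zoned site (not: is a home-based business) → Home Occupation License not required.
Rule 9: revenue $1,125,000 ≤ $2,225,000 → Regulatory License required.

Annual Registration, Regulatory License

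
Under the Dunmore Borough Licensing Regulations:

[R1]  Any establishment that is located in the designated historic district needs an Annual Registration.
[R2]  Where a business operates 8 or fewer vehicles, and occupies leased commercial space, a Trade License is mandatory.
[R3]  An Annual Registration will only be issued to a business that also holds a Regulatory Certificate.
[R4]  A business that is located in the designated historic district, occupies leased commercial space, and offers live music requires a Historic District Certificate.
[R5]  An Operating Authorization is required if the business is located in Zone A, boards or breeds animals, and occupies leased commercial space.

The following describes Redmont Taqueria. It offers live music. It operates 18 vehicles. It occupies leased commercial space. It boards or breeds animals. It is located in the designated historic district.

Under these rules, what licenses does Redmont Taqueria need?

Annual Registration, Historic District Certificate, Regulatory Certificate

[R1] is located in the designated historic district → Annual Registration required.
[R2] vehicles 18 > 8; occupies leased commercial space → Trade License not required.
[R3] Annual Registration is required → Regulatory Certificate also required.
[R4] is located in the designated historic district; occupies leased commercial space; offers live music → Historic District Certificate required.
[R5] is located in the designated historic district (not: is located in Zone A); boards or breeds animals; occupies leased commercial space → Operating Authorization not required.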